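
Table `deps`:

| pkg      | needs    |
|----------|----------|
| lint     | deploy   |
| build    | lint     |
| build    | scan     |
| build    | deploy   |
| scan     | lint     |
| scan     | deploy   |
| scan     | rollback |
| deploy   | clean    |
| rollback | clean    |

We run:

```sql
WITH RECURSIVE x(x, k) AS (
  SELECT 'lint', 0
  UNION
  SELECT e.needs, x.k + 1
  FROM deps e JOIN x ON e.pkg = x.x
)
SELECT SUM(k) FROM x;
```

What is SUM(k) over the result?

3

Base: (lint, k=0).
Iteration 1: edges from {lint} -> (deploy, k=1).
Iteration 2: edges from {deploy} -> (clean, k=2).
Iteration 3: no outgoing edges from {clean}; recursion stops.
SUM(k) = 0 + 1 + 2 = 3.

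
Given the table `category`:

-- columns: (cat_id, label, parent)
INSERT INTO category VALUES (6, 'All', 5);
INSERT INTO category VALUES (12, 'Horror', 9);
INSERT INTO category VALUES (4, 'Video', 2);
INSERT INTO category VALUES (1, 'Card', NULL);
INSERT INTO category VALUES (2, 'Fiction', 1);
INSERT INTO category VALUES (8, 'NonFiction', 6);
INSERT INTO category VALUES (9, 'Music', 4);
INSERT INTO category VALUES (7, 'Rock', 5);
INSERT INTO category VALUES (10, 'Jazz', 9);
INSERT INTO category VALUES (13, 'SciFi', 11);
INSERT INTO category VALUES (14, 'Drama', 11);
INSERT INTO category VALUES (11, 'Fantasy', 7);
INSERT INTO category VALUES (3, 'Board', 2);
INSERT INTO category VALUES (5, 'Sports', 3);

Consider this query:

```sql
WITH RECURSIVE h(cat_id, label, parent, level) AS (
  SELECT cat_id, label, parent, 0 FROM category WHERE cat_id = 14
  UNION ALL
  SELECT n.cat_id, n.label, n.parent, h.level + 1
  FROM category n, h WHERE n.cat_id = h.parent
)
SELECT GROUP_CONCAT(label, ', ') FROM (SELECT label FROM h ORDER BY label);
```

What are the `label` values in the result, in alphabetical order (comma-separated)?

Board, Card, Drama, Fantasy, Fiction, Rock, Sports

Base: cat_id=14 (Drama), parent=11, level 0.
Iteration 1: join on cat_id=11 -> Fantasy (id 11, parent=7, level 1).
Iteration 2: join on cat_id=7 -> Rock (id 7, parent=5, level 2).
Iteration 3: join on cat_id=5 -> Sports (id 5, parent=3, level 3).
Iteration 4: join on cat_id=3 -> Board (id 3, parent=2, level 4).
Iteration 5: join on cat_id=2 -> Fiction (id 2, parent=1, level 5).
Iteration 6: join on cat_id=1 -> Card (id 1, parent=NULL, level 6).
Iteration 7: parent is NULL; no match; recursion stops.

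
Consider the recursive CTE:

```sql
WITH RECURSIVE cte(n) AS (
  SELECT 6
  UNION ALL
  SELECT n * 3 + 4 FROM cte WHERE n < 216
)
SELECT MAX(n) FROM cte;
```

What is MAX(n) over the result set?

Base: n=6.
Iteration 1: 6 < 216 holds -> n = 6 * 3 + 4 = 22.
Iteration 2: 22 < 216 holds -> n = 22 * 3 + 4 = 70.
Iteration 3: 70 < 216 holds -> n = 70 * 3 + 4 = 214.
Iteration 4: 214 < 216 holds -> n = 214 * 3 + 4 = 646.
Iteration 5: 646 < 216 fails; recursion stops.
n values: 6, 22, 70, 214, 646; the maximum is 646.

646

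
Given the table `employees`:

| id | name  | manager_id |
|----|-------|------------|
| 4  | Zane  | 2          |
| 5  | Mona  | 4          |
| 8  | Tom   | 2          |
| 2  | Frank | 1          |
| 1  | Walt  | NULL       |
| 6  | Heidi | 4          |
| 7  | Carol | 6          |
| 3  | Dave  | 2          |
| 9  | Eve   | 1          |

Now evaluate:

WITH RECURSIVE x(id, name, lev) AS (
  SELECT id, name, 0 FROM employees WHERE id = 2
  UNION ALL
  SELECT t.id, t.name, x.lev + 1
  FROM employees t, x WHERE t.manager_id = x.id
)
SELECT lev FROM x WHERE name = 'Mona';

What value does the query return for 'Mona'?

2

Base: id=2 (Frank) at lev 0.
Iteration 1: rows with manager_id in {2} -> Dave (id 3, lev 1), Zane (id 4, lev 1), Tom (id 8, lev 1).
Iteration 2: rows with manager_id in {3,4,8} -> Mona (id 5, lev 2), Heidi (id 6, lev 2).
Iteration 3: rows with manager_id in {5,6} -> Carol (id 7, lev 3).
Iteration 4: no rows with manager_id in {7}; recursion stops.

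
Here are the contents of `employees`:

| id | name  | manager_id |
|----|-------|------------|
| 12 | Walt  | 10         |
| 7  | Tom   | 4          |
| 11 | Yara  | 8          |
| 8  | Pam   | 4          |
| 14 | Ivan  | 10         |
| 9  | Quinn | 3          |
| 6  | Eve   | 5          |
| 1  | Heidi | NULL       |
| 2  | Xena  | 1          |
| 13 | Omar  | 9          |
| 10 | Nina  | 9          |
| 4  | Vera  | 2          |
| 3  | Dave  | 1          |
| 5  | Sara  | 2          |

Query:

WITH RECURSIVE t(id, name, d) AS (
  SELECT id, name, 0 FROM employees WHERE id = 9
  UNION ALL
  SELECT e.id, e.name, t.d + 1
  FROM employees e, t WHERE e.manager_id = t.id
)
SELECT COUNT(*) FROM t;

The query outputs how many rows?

5

Base: id=9 (Quinn) at d 0.
Iteration 1: rows with manager_id in {9} -> Nina (id 10, d 1), Omar (id 13, d 1).
Iteration 2: rows with manager_id in {10,13} -> Walt (id 12, d 2), Ivan (id 14, d 2).
Iteration 3: no rows with manager_id in {12,14}; recursion stops.
Total rows emitted: 5.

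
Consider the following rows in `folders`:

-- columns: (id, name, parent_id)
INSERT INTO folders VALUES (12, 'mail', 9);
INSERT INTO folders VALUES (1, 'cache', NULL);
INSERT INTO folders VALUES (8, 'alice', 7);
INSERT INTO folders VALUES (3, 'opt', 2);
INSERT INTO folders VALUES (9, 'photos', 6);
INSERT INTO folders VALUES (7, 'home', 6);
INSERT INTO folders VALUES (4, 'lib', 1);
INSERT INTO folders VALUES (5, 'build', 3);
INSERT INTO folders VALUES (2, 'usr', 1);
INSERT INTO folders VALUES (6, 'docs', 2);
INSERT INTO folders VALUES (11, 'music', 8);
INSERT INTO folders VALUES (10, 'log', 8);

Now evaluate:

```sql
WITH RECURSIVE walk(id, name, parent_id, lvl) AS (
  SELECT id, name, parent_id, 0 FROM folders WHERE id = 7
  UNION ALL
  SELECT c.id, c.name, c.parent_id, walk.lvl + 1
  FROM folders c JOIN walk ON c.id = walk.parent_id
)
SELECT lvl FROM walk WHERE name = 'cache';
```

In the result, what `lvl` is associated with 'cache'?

3

Base: id=7 (home), parent_id=6, lvl 0.
Iteration 1: join on id=6 -> docs (id 6, parent_id=2, lvl 1).
Iteration 2: join on id=2 -> usr (id 2, parent_id=1, lvl 2).
Iteration 3: join on id=1 -> cache (id 1, parent_id=NULL, lvl 3).
Iteration 4: parent_id is NULL; no match; recursion stops.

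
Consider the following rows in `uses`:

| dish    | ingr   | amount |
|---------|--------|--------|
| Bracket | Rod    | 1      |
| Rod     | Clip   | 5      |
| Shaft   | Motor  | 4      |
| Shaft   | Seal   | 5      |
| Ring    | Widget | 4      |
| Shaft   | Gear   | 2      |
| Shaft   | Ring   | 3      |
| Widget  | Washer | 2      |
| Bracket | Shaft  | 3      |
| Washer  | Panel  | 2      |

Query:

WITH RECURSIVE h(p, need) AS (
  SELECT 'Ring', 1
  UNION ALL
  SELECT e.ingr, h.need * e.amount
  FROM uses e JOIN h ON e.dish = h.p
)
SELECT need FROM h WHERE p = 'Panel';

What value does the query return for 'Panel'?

Base: (Ring, need=1).
Iteration 1: components of {Ring} -> Widget = 1*4 = 4.
Iteration 2: components of {Widget} -> Washer = 4*2 = 8.
Iteration 3: components of {Washer} -> Panel = 8*2 = 16.
Iteration 4: no further components; recursion stops.

16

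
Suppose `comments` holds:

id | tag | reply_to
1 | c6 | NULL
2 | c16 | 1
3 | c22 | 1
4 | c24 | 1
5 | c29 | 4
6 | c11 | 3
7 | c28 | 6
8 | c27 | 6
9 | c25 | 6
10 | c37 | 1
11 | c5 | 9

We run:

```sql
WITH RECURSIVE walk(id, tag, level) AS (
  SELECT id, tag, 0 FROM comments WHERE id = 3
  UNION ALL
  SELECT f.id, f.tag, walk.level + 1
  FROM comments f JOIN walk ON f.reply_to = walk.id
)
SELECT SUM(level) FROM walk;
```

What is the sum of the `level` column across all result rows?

10

Base: id=3 (c22) at level 0.
Iteration 1: rows with reply_to in {3} -> c11 (id 6, level 1).
Iteration 2: rows with reply_to in {6} -> c28 (id 7, level 2), c27 (id 8, level 2), c25 (id 9, level 2).
Iteration 3: rows with reply_to in {7,8,9} -> c5 (id 11, level 3).
Iteration 4: no rows with reply_to in {11}; recursion stops.
SUM(level) = 0 + 1 + 2 + 2 + 2 + 3 = 10.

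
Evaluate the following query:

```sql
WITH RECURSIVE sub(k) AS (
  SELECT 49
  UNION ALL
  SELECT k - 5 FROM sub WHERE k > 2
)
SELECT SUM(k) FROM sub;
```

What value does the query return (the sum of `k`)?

Base: k=49.
Iteration 1: 49 > 2 holds -> k = 49 - 5 = 44.
Iteration 2: 44 > 2 holds -> k = 44 - 5 = 39.
Iteration 3: 39 > 2 holds -> k = 39 - 5 = 34.
Iteration 4: 34 > 2 holds -> k = 34 - 5 = 29.
Iteration 5: 29 > 2 holds -> k = 29 - 5 = 24.
Iteration 6: 24 > 2 holds -> k = 24 - 5 = 19.
Iteration 7: 19 > 2 holds -> k = 19 - 5 = 14.
Iteration 8: 14 > 2 holds -> k = 14 - 5 = 9.
Iteration 9: 9 > 2 holds -> k = 9 - 5 = 4.
Iteration 10: 4 > 2 holds -> k = 4 - 5 = -1.
Iteration 11: -1 > 2 fails; recursion stops.
SUM(k) = 49 + 44 + 39 + 34 + 29 + 24 + 19 + 14 + 9 + 4 + -1 = 264.

264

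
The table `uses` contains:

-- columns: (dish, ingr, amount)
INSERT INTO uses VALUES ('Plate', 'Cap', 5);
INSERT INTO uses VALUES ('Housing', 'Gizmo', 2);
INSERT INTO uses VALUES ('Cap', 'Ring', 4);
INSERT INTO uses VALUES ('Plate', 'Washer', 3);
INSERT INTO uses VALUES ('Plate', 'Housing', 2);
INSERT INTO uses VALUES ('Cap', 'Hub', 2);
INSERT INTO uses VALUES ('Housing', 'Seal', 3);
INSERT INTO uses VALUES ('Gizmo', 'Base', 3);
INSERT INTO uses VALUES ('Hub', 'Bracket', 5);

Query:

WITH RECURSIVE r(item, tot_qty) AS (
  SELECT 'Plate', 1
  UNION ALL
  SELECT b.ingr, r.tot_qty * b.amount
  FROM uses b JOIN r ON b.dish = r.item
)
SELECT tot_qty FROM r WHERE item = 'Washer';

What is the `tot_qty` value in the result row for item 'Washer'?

3

Base: (Plate, tot_qty=1).
Iteration 1: components of {Plate} -> Cap = 1*5 = 5, Housing = 1*2 = 2, Washer = 1*3 = 3.
Iteration 2: components of {Cap,Housing,Washer} -> Gizmo = 2*2 = 4, Hub = 5*2 = 10, Ring = 5*4 = 20, Seal = 2*3 = 6.
Iteration 3: components of {Gizmo,Hub,Ring,Seal} -> Base = 4*3 = 12, Bracket = 10*5 = 50.
Iteration 4: no further components; recursion stops.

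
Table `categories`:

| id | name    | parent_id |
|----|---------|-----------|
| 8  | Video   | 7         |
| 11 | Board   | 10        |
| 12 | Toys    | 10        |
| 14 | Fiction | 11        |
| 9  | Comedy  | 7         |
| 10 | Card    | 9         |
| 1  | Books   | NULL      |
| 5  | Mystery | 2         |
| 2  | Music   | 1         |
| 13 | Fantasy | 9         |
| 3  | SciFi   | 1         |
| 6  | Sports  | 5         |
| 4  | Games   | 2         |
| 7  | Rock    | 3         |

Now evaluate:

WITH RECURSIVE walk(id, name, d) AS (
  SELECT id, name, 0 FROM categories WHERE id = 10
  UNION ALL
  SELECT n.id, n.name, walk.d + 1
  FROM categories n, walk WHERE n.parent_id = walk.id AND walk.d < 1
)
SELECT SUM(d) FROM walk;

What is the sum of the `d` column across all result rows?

Base: id=10 (Card) at d 0.
Iteration 1: rows with parent_id in {10} -> Board (id 11, d 1), Toys (id 12, d 1).
Iteration 2: d < 1 fails for all current rows; recursion stops.
SUM(d) = 0 + 1 + 1 = 2.

2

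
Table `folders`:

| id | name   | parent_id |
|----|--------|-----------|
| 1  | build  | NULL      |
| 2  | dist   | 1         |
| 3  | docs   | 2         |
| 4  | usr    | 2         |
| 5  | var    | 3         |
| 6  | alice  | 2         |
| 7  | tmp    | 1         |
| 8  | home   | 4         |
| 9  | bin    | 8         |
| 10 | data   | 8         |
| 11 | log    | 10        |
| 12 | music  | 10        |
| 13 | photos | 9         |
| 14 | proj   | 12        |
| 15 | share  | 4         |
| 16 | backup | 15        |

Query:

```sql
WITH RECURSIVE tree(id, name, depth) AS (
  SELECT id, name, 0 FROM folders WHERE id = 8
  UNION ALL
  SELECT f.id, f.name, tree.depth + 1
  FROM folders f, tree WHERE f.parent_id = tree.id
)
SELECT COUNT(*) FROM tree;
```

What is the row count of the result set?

Base: id=8 (home) at depth 0.
Iteration 1: rows with parent_id in {8} -> bin (id 9, depth 1), data (id 10, depth 1).
Iteration 2: rows with parent_id in {9,10} -> log (id 11, depth 2), music (id 12, depth 2), photos (id 13, depth 2).
Iteration 3: rows with parent_id in {11,12,13} -> proj (id 14, depth 3).
Iteration 4: no rows with parent_id in {14}; recursion stops.
Total rows emitted: 7.

7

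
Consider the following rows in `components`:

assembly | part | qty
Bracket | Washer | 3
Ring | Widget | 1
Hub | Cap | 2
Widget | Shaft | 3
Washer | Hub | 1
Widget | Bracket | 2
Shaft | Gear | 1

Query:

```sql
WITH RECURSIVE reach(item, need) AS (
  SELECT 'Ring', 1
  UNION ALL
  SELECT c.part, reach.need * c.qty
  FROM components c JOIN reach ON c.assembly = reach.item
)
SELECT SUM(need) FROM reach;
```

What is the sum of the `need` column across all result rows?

34

Base: (Ring, need=1).
Iteration 1: components of {Ring} -> Widget = 1*1 = 1.
Iteration 2: components of {Widget} -> Bracket = 1*2 = 2, Shaft = 1*3 = 3.
Iteration 3: components of {Bracket,Shaft} -> Gear = 3*1 = 3, Washer = 2*3 = 6.
Iteration 4: components of {Gear,Washer} -> Hub = 6*1 = 6.
Iteration 5: components of {Hub} -> Cap = 6*2 = 12.
Iteration 6: no further components; recursion stops.
SUM(need) = 1 + 1 + 2 + 3 + 6 + 3 + 6 + 12 = 34.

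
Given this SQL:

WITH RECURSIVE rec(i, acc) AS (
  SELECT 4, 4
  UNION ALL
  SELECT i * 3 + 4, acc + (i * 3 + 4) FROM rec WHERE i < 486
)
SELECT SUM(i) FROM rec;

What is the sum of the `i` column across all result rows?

Base: i=4, acc=4.
Iteration 1: 4 < 486 holds -> i = 4 * 3 + 4 = 16, acc = 4 + 16 = 20.
Iteration 2: 16 < 486 holds -> i = 16 * 3 + 4 = 52, acc = 20 + 52 = 72.
Iteration 3: 52 < 486 holds -> i = 52 * 3 + 4 = 160, acc = 72 + 160 = 232.
Iteration 4: 160 < 486 holds -> i = 160 * 3 + 4 = 484, acc = 232 + 484 = 716.
Iteration 5: 484 < 486 holds -> i = 484 * 3 + 4 = 1456, acc = 716 + 1456 = 2172.
Iteration 6: 1456 < 486 fails; recursion stops.
SUM(i) = 4 + 16 + 52 + 160 + 484 + 1456 = 2172.

2172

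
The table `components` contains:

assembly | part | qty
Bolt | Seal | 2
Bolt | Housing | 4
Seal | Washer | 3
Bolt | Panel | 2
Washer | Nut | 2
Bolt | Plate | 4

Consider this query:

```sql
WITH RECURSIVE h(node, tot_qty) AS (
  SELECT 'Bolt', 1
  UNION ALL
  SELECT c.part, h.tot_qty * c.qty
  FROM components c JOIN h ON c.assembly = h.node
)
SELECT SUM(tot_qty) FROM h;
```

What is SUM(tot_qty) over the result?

31

Base: (Bolt, tot_qty=1).
Iteration 1: components of {Bolt} -> Housing = 1*4 = 4, Panel = 1*2 = 2, Plate = 1*4 = 4, Seal = 1*2 = 2.
Iteration 2: components of {Housing,Panel,Plate,Seal} -> Washer = 2*3 = 6.
Iteration 3: components of {Washer} -> Nut = 6*2 = 12.
Iteration 4: no further components; recursion stops.
SUM(tot_qty) = 1 + 2 + 4 + 2 + 4 + 6 + 12 = 31.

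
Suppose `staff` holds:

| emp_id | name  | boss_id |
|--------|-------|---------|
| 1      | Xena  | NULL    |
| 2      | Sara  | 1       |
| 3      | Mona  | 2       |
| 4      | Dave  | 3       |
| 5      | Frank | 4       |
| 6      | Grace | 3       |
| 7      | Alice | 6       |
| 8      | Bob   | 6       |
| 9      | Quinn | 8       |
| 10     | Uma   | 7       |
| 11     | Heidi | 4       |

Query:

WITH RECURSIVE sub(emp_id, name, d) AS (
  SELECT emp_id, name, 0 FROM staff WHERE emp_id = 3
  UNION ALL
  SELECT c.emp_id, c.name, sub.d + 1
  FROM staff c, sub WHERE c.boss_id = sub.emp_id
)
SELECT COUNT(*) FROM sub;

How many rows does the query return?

9

Base: emp_id=3 (Mona) at d 0.
Iteration 1: rows with boss_id in {3} -> Dave (id 4, d 1), Grace (id 6, d 1).
Iteration 2: rows with boss_id in {4,6} -> Frank (id 5, d 2), Alice (id 7, d 2), Bob (id 8, d 2), Heidi (id 11, d 2).
Iteration 3: rows with boss_id in {5,7,8,11} -> Quinn (id 9, d 3), Uma (id 10, d 3).
Iteration 4: no rows with boss_id in {9,10}; recursion stops.
Total rows emitted: 9.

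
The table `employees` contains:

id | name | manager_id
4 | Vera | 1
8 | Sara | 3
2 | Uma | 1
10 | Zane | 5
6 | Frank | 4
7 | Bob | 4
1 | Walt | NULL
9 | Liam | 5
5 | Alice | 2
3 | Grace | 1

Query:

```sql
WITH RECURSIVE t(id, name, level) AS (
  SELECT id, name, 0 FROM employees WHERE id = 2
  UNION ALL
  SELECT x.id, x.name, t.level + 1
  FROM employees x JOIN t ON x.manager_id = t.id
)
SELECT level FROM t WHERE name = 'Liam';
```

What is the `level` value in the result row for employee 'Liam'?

2

Base: id=2 (Uma) at level 0.
Iteration 1: rows with manager_id in {2} -> Alice (id 5, level 1).
Iteration 2: rows with manager_id in {5} -> Liam (id 9, level 2), Zane (id 10, level 2).
Iteration 3: no rows with manager_id in {9,10}; recursion stops.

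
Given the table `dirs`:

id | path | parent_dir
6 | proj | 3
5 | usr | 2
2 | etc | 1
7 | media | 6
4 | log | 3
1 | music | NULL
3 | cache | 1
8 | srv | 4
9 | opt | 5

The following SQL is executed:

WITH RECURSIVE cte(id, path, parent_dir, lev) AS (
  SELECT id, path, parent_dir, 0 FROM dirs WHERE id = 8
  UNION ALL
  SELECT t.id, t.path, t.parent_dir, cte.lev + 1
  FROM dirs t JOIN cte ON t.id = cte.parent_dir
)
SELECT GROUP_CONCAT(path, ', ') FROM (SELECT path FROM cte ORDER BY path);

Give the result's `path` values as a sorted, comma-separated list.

Base: id=8 (srv), parent_dir=4, lev 0.
Iteration 1: join on id=4 -> log (id 4, parent_dir=3, lev 1).
Iteration 2: join on id=3 -> cache (id 3, parent_dir=1, lev 2).
Iteration 3: join on id=1 -> music (id 1, parent_dir=NULL, lev 3).
Iteration 4: parent_dir is NULL; no match; recursion stops.

cache, log, music, srv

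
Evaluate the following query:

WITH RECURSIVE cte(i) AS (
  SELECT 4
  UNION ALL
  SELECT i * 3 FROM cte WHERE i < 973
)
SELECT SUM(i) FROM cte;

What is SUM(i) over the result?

Base: i=4.
Iteration 1: 4 < 973 holds -> i = 4 * 3 = 12.
Iteration 2: 12 < 973 holds -> i = 12 * 3 = 36.
Iteration 3: 36 < 973 holds -> i = 36 * 3 = 108.
Iteration 4: 108 < 973 holds -> i = 108 * 3 = 324.
Iteration 5: 324 < 973 holds -> i = 324 * 3 = 972.
Iteration 6: 972 < 973 holds -> i = 972 * 3 = 2916.
Iteration 7: 2916 < 973 fails; recursion stops.
SUM(i) = 4 + 12 + 36 + 108 + 324 + 972 + 2916 = 4372.

4372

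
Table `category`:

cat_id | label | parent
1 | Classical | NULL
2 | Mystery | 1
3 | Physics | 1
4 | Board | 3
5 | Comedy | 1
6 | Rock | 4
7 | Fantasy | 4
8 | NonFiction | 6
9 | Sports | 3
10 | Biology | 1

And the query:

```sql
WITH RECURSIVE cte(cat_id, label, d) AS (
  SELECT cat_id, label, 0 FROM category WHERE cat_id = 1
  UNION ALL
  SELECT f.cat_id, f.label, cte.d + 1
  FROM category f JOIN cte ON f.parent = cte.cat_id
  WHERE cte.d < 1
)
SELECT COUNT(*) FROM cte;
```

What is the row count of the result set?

5

Base: cat_id=1 (Classical) at d 0.
Iteration 1: rows with parent in {1} -> Mystery (id 2, d 1), Physics (id 3, d 1), Comedy (id 5, d 1), Biology (id 10, d 1).
Iteration 2: d < 1 fails for all current rows; recursion stops.
Total rows emitted: 5.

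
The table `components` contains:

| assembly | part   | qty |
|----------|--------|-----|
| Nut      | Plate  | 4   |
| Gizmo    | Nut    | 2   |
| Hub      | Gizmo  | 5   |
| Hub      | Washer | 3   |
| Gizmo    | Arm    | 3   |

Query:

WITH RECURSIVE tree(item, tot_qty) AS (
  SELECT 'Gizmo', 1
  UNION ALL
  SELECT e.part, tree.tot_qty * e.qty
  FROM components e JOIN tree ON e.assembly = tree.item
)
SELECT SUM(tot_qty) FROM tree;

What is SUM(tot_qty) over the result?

Base: (Gizmo, tot_qty=1).
Iteration 1: components of {Gizmo} -> Arm = 1*3 = 3, Nut = 1*2 = 2.
Iteration 2: components of {Arm,Nut} -> Plate = 2*4 = 8.
Iteration 3: no further components; recursion stops.
SUM(tot_qty) = 1 + 2 + 3 + 8 = 14.

14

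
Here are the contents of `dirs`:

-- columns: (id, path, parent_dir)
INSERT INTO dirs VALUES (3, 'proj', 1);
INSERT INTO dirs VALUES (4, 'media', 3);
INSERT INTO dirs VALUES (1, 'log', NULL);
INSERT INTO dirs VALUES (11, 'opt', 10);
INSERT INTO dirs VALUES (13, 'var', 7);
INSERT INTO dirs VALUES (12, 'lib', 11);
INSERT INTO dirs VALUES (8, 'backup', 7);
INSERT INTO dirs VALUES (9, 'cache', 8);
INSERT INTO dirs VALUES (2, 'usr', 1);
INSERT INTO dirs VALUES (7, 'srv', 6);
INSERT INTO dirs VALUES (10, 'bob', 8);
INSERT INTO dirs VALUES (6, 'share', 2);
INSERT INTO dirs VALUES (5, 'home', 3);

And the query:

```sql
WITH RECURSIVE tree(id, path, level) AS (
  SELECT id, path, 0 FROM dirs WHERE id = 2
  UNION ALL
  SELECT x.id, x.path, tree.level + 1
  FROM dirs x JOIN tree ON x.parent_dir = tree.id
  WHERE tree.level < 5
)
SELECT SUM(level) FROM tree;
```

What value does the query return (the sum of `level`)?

22

Base: id=2 (usr) at level 0.
Iteration 1: rows with parent_dir in {2} -> share (id 6, level 1).
Iteration 2: rows with parent_dir in {6} -> srv (id 7, level 2).
Iteration 3: rows with parent_dir in {7} -> backup (id 8, level 3), var (id 13, level 3).
Iteration 4: rows with parent_dir in {8,13} -> cache (id 9, level 4), bob (id 10, level 4).
Iteration 5: rows with parent_dir in {9,10} -> opt (id 11, level 5).
Iteration 6: level < 5 fails for all current rows; recursion stops.
SUM(level) = 0 + 1 + 2 + 3 + 3 + 4 + 4 + 5 = 22.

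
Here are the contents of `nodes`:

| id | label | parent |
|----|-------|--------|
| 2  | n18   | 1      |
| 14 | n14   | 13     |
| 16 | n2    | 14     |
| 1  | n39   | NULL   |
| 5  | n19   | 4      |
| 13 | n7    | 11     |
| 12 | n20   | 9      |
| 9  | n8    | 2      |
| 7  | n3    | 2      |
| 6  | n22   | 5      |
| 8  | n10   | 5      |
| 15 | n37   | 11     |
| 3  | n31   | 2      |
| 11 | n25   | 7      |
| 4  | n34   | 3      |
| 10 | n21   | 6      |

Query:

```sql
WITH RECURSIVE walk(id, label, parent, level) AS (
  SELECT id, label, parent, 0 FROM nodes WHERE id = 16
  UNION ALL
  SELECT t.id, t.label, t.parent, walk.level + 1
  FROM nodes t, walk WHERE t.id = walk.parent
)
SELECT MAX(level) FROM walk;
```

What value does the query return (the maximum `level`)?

6

Base: id=16 (n2), parent=14, level 0.
Iteration 1: join on id=14 -> n14 (id 14, parent=13, level 1).
Iteration 2: join on id=13 -> n7 (id 13, parent=11, level 2).
Iteration 3: join on id=11 -> n25 (id 11, parent=7, level 3).
Iteration 4: join on id=7 -> n3 (id 7, parent=2, level 4).
Iteration 5: join on id=2 -> n18 (id 2, parent=1, level 5).
Iteration 6: join on id=1 -> n39 (id 1, parent=NULL, level 6).
Iteration 7: parent is NULL; no match; recursion stops.
level values: 0, 1, 2, 3, 4, 5, 6; the maximum is 6.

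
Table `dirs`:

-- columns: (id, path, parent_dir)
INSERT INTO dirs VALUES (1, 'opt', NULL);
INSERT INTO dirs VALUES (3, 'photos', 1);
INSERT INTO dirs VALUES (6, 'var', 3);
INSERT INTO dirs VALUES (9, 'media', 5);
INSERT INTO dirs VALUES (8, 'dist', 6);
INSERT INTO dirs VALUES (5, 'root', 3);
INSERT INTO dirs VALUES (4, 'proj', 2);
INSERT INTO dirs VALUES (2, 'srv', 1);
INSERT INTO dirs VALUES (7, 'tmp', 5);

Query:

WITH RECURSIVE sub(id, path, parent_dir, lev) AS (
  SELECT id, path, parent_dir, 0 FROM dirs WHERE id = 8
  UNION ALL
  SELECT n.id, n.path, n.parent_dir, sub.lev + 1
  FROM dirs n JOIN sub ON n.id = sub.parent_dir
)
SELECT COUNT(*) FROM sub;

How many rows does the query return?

4

Base: id=8 (dist), parent_dir=6, lev 0.
Iteration 1: join on id=6 -> var (id 6, parent_dir=3, lev 1).
Iteration 2: join on id=3 -> photos (id 3, parent_dir=1, lev 2).
Iteration 3: join on id=1 -> opt (id 1, parent_dir=NULL, lev 3).
Iteration 4: parent_dir is NULL; no match; recursion stops.
Total rows emitted: 4.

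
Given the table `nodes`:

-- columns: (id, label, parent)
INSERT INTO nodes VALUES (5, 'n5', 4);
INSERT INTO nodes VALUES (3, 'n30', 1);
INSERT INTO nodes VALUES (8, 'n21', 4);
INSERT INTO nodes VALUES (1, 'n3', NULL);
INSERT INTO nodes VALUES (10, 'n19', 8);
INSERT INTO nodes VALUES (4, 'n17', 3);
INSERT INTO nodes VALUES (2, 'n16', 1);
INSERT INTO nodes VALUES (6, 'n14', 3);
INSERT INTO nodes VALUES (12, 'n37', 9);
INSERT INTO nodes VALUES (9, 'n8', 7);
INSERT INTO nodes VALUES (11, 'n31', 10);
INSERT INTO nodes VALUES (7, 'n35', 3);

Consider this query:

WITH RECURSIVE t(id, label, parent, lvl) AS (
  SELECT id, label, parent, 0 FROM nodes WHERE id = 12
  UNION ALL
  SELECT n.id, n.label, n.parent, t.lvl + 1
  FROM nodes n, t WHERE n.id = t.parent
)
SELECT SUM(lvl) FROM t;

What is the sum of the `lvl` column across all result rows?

10

Base: id=12 (n37), parent=9, lvl 0.
Iteration 1: join on id=9 -> n8 (id 9, parent=7, lvl 1).
Iteration 2: join on id=7 -> n35 (id 7, parent=3, lvl 2).
Iteration 3: join on id=3 -> n30 (id 3, parent=1, lvl 3).
Iteration 4: join on id=1 -> n3 (id 1, parent=NULL, lvl 4).
Iteration 5: parent is NULL; no match; recursion stops.
SUM(lvl) = 0 + 1 + 2 + 3 + 4 = 10.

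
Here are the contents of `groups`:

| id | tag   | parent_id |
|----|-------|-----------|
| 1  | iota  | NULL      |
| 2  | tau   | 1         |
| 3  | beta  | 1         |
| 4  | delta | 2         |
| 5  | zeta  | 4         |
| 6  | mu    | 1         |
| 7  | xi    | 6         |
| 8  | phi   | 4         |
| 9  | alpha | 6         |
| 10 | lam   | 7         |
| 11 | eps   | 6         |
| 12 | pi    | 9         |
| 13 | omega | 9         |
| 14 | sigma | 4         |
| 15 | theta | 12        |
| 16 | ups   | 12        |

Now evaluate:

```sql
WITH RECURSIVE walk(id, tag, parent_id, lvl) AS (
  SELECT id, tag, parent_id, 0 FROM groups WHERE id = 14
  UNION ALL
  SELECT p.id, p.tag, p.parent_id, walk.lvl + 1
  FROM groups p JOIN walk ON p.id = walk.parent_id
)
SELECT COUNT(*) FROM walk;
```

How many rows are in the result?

Base: id=14 (sigma), parent_id=4, lvl 0.
Iteration 1: join on id=4 -> delta (id 4, parent_id=2, lvl 1).
Iteration 2: join on id=2 -> tau (id 2, parent_id=1, lvl 2).
Iteration 3: join on id=1 -> iota (id 1, parent_id=NULL, lvl 3).
Iteration 4: parent_id is NULL; no match; recursion stops.
Total rows emitted: 4.

4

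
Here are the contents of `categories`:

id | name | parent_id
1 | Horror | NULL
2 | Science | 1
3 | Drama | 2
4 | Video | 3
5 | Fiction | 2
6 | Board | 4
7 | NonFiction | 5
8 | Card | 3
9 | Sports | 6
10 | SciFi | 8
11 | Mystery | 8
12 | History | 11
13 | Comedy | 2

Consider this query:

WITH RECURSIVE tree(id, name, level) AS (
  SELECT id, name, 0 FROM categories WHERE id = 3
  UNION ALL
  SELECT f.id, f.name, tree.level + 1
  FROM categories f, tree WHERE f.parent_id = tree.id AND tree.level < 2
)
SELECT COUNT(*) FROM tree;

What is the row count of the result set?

Base: id=3 (Drama) at level 0.
Iteration 1: rows with parent_id in {3} -> Video (id 4, level 1), Card (id 8, level 1).
Iteration 2: rows with parent_id in {4,8} -> Board (id 6, level 2), SciFi (id 10, level 2), Mystery (id 11, level 2).
Iteration 3: level < 2 fails for all current rows; recursion stops.
Total rows emitted: 6.

6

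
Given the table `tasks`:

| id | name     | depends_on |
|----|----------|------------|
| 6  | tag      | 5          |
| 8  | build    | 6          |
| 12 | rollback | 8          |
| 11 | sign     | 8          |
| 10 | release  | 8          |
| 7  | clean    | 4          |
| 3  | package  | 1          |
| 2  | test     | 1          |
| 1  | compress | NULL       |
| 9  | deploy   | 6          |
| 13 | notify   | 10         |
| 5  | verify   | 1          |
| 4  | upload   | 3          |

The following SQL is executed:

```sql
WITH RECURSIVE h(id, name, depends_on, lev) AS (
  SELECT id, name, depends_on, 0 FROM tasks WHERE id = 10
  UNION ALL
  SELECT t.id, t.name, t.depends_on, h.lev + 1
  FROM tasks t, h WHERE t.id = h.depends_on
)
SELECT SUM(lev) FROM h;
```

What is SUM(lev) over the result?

Base: id=10 (release), depends_on=8, lev 0.
Iteration 1: join on id=8 -> build (id 8, depends_on=6, lev 1).
Iteration 2: join on id=6 -> tag (id 6, depends_on=5, lev 2).
Iteration 3: join on id=5 -> verify (id 5, depends_on=1, lev 3).
Iteration 4: join on id=1 -> compress (id 1, depends_on=NULL, lev 4).
Iteration 5: depends_on is NULL; no match; recursion stops.
SUM(lev) = 0 + 1 + 2 + 3 + 4 = 10.

10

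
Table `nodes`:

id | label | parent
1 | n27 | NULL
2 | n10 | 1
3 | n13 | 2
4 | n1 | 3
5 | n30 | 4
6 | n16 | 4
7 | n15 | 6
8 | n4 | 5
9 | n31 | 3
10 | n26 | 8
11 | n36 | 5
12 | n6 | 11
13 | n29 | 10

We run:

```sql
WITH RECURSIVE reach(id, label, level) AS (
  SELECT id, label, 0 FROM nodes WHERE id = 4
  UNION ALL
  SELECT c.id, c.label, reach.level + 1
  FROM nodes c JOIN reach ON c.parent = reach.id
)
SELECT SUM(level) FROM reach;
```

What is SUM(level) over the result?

18

Base: id=4 (n1) at level 0.
Iteration 1: rows with parent in {4} -> n30 (id 5, level 1), n16 (id 6, level 1).
Iteration 2: rows with parent in {5,6} -> n15 (id 7, level 2), n4 (id 8, level 2), n36 (id 11, level 2).
Iteration 3: rows with parent in {7,8,11} -> n26 (id 10, level 3), n6 (id 12, level 3).
Iteration 4: rows with parent in {10,12} -> n29 (id 13, level 4).
Iteration 5: no rows with parent in {13}; recursion stops.
SUM(level) = 0 + 1 + 1 + 2 + 2 + 2 + 3 + 3 + 4 = 18.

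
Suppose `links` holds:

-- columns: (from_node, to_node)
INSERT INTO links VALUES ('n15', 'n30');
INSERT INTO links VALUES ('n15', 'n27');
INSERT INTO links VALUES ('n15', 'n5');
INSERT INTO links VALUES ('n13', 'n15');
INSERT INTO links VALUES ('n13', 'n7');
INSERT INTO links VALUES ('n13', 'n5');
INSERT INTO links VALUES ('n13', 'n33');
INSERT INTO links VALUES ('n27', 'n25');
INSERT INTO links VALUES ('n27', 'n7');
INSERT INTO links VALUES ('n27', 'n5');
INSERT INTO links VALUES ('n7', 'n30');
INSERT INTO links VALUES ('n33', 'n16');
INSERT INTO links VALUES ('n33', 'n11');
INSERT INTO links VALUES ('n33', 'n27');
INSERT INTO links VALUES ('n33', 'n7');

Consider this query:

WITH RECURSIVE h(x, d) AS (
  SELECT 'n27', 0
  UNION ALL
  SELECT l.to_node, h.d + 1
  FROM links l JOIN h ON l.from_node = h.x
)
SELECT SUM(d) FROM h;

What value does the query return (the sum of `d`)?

Base: (n27, d=0).
Iteration 1: edges from {n27} -> (n25, d=1), (n5, d=1), (n7, d=1).
Iteration 2: edges from {n25,n5,n7} -> (n30, d=2).
Iteration 3: no outgoing edges from {n30}; recursion stops.
SUM(d) = 0 + 1 + 1 + 1 + 2 = 5.

5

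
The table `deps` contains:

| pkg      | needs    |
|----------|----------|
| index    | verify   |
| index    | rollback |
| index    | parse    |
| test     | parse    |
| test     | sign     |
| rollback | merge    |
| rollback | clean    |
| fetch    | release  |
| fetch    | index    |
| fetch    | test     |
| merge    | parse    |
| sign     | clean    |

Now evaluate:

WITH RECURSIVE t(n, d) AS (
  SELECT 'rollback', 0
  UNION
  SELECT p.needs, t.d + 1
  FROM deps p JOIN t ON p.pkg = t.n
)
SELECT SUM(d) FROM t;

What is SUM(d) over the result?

4

Base: (rollback, d=0).
Iteration 1: edges from {rollback} -> (clean, d=1), (merge, d=1).
Iteration 2: edges from {clean,merge} -> (parse, d=2).
Iteration 3: no outgoing edges from {parse}; recursion stops.
SUM(d) = 0 + 1 + 1 + 2 = 4.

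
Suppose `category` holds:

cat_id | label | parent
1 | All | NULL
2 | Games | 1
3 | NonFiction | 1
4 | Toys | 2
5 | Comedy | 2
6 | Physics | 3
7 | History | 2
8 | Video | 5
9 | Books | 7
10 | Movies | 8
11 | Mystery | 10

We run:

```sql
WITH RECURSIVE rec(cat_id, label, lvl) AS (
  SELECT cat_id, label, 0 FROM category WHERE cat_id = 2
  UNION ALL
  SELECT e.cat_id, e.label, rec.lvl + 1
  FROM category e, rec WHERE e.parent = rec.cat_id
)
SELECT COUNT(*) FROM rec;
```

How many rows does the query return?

Base: cat_id=2 (Games) at lvl 0.
Iteration 1: rows with parent in {2} -> Toys (id 4, lvl 1), Comedy (id 5, lvl 1), History (id 7, lvl 1).
Iteration 2: rows with parent in {4,5,7} -> Video (id 8, lvl 2), Books (id 9, lvl 2).
Iteration 3: rows with parent in {8,9} -> Movies (id 10, lvl 3).
Iteration 4: rows with parent in {10} -> Mystery (id 11, lvl 4).
Iteration 5: no rows with parent in {11}; recursion stops.
Total rows emitted: 8.

8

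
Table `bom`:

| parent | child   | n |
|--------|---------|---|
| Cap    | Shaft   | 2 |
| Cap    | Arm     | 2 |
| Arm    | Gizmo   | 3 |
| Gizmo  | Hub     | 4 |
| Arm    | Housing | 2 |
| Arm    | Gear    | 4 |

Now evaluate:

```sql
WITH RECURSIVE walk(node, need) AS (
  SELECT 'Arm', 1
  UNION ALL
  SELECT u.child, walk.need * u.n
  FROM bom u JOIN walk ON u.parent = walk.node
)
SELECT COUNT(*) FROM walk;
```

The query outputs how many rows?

5

Base: (Arm, need=1).
Iteration 1: components of {Arm} -> Gear = 1*4 = 4, Gizmo = 1*3 = 3, Housing = 1*2 = 2.
Iteration 2: components of {Gear,Gizmo,Housing} -> Hub = 3*4 = 12.
Iteration 3: no further components; recursion stops.
Total rows emitted: 5.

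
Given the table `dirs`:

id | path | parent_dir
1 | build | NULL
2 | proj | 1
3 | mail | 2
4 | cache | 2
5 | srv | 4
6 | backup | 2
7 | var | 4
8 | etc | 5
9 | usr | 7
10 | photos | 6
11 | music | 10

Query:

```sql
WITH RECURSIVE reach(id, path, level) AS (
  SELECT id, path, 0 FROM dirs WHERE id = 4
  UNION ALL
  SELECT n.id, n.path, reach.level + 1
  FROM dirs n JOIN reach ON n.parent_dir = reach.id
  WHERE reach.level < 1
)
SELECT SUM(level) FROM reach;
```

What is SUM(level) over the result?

Base: id=4 (cache) at level 0.
Iteration 1: rows with parent_dir in {4} -> srv (id 5, level 1), var (id 7, level 1).
Iteration 2: level < 1 fails for all current rows; recursion stops.
SUM(level) = 0 + 1 + 1 = 2.

2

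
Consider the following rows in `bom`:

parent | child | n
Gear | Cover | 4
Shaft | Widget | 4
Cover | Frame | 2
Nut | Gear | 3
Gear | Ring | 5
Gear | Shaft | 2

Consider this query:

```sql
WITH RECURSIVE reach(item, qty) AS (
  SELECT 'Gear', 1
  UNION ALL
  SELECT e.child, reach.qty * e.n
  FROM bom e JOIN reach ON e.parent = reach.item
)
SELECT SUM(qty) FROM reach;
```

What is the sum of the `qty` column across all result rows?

28

Base: (Gear, qty=1).
Iteration 1: components of {Gear} -> Cover = 1*4 = 4, Ring = 1*5 = 5, Shaft = 1*2 = 2.
Iteration 2: components of {Cover,Ring,Shaft} -> Frame = 4*2 = 8, Widget = 2*4 = 8.
Iteration 3: no further components; recursion stops.
SUM(qty) = 1 + 4 + 2 + 5 + 8 + 8 = 28.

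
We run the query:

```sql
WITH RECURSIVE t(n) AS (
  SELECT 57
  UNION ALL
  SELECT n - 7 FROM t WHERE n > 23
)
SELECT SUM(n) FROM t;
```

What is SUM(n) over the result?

237

Base: n=57.
Iteration 1: 57 > 23 holds -> n = 57 - 7 = 50.
Iteration 2: 50 > 23 holds -> n = 50 - 7 = 43.
Iteration 3: 43 > 23 holds -> n = 43 - 7 = 36.
Iteration 4: 36 > 23 holds -> n = 36 - 7 = 29.
Iteration 5: 29 > 23 holds -> n = 29 - 7 = 22.
Iteration 6: 22 > 23 fails; recursion stops.
SUM(n) = 57 + 50 + 43 + 36 + 29 + 22 = 237.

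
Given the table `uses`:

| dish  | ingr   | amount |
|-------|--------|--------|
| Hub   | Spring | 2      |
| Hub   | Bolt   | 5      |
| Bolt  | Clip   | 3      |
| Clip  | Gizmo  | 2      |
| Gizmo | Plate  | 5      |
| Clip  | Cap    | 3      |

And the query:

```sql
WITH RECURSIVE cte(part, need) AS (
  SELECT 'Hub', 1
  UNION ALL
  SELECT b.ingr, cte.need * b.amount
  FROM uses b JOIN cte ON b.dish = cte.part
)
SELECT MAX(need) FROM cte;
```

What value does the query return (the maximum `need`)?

150

Base: (Hub, need=1).
Iteration 1: components of {Hub} -> Bolt = 1*5 = 5, Spring = 1*2 = 2.
Iteration 2: components of {Bolt,Spring} -> Clip = 5*3 = 15.
Iteration 3: components of {Clip} -> Cap = 15*3 = 45, Gizmo = 15*2 = 30.
Iteration 4: components of {Cap,Gizmo} -> Plate = 30*5 = 150.
Iteration 5: no further components; recursion stops.
need values: 1, 2, 5, 15, 45, 30, 150; the maximum is 150.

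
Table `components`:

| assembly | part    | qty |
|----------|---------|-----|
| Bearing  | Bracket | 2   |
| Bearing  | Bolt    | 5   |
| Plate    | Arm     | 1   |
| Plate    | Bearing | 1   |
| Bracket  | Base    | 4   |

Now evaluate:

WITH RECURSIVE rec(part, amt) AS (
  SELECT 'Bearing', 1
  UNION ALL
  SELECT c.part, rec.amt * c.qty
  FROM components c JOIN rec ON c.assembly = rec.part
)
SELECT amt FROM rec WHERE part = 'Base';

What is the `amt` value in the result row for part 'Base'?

Base: (Bearing, amt=1).
Iteration 1: components of {Bearing} -> Bolt = 1*5 = 5, Bracket = 1*2 = 2.
Iteration 2: components of {Bolt,Bracket} -> Base = 2*4 = 8.
Iteration 3: no further components; recursion stops.

8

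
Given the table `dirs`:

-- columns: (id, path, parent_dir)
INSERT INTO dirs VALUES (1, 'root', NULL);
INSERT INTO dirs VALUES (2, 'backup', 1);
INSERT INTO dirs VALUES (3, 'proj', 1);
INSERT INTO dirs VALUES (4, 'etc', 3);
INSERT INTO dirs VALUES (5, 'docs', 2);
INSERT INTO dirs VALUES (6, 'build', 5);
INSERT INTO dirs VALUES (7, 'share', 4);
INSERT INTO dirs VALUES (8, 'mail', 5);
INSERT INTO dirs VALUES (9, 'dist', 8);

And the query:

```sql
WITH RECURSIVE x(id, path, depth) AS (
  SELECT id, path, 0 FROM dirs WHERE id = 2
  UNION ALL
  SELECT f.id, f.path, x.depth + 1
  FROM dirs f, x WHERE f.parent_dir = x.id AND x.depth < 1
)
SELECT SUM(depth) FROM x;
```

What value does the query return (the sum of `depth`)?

Base: id=2 (backup) at depth 0.
Iteration 1: rows with parent_dir in {2} -> docs (id 5, depth 1).
Iteration 2: depth < 1 fails for all current rows; recursion stops.
SUM(depth) = 0 + 1 = 1.

1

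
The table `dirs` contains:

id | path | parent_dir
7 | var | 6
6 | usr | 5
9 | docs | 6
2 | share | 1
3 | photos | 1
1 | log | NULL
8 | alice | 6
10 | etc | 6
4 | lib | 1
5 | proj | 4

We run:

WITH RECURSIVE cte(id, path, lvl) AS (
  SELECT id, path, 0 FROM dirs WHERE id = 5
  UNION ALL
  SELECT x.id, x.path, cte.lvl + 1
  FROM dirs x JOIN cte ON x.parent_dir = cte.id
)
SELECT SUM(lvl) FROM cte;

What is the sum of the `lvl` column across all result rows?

9

Base: id=5 (proj) at lvl 0.
Iteration 1: rows with parent_dir in {5} -> usr (id 6, lvl 1).
Iteration 2: rows with parent_dir in {6} -> var (id 7, lvl 2), alice (id 8, lvl 2), docs (id 9, lvl 2), etc (id 10, lvl 2).
Iteration 3: no rows with parent_dir in {7,8,9,10}; recursion stops.
SUM(lvl) = 0 + 1 + 2 + 2 + 2 + 2 = 9.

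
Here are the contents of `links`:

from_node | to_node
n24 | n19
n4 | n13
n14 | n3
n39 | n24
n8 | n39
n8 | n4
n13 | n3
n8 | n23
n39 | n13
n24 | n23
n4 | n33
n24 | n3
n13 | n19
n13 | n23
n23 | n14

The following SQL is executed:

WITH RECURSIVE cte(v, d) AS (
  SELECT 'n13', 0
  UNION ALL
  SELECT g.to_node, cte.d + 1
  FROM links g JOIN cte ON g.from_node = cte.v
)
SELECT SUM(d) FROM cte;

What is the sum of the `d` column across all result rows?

8

Base: (n13, d=0).
Iteration 1: edges from {n13} -> (n19, d=1), (n23, d=1), (n3, d=1).
Iteration 2: edges from {n19,n23,n3} -> (n14, d=2).
Iteration 3: edges from {n14} -> (n3, d=3).
Iteration 4: no outgoing edges from {n3}; recursion stops.
SUM(d) = 0 + 1 + 1 + 1 + 2 + 3 = 8.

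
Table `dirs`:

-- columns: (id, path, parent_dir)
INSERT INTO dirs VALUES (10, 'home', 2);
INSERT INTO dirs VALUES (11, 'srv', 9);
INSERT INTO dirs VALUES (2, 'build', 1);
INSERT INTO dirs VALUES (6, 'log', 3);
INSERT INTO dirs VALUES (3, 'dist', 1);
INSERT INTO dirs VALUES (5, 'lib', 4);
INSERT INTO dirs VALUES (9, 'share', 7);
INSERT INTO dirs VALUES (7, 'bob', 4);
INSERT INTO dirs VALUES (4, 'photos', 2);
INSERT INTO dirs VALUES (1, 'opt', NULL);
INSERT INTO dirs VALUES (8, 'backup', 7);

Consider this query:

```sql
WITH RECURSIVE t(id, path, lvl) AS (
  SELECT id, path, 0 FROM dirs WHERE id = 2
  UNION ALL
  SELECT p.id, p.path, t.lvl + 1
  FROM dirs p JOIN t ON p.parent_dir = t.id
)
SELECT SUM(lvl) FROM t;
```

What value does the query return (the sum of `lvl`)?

16

Base: id=2 (build) at lvl 0.
Iteration 1: rows with parent_dir in {2} -> photos (id 4, lvl 1), home (id 10, lvl 1).
Iteration 2: rows with parent_dir in {4,10} -> lib (id 5, lvl 2), bob (id 7, lvl 2).
Iteration 3: rows with parent_dir in {5,7} -> backup (id 8, lvl 3), share (id 9, lvl 3).
Iteration 4: rows with parent_dir in {8,9} -> srv (id 11, lvl 4).
Iteration 5: no rows with parent_dir in {11}; recursion stops.
SUM(lvl) = 0 + 1 + 1 + 2 + 2 + 3 + 3 + 4 = 16.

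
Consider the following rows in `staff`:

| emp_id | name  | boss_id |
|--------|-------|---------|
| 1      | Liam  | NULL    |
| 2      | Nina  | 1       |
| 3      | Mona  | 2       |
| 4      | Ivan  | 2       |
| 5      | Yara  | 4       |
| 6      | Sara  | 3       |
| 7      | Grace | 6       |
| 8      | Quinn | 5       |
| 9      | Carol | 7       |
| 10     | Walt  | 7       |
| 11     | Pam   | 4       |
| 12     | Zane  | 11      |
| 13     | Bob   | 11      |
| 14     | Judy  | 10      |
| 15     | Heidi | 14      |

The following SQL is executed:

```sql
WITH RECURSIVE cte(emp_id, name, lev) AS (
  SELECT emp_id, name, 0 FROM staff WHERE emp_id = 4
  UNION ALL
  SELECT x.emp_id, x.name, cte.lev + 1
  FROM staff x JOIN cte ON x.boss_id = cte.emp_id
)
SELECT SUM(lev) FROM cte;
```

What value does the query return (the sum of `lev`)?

8

Base: emp_id=4 (Ivan) at lev 0.
Iteration 1: rows with boss_id in {4} -> Yara (id 5, lev 1), Pam (id 11, lev 1).
Iteration 2: rows with boss_id in {5,11} -> Quinn (id 8, lev 2), Zane (id 12, lev 2), Bob (id 13, lev 2).
Iteration 3: no rows with boss_id in {8,12,13}; recursion stops.
SUM(lev) = 0 + 1 + 1 + 2 + 2 + 2 = 8.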